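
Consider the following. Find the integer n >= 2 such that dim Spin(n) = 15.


dim Spin(n) = dim so(n) = n(n-1)/2.
Solve n(n-1)/2 = 15, i.e. n^2 - n - 30 = 0.
Discriminant = 1 + 8*15 = 121
n = (1 + sqrt(121))/2 = (1 + 11)/2 = 6


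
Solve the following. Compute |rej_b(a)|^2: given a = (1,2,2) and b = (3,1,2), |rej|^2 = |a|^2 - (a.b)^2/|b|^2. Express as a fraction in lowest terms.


|a|^2 = 1^2 + 2^2 + 2^2 = 9
|b|^2 = 3^2 + 1^2 + 2^2 = 14
a . b = 1*3 + 2*1 + 2*2 = 9
(a.b)^2 = 9^2 = 81
|rej|^2 = 9 - 81/14
= (126 - 81)/14
= 45/14
In lowest terms: 45/14


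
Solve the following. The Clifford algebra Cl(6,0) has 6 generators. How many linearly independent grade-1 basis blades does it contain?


Number of grade-k basis blades in Cl(p,q) with n = p + q is C(n, k).
n = 6 + 0 = 6
C(6, 1) = 6! / (1! * 5!)
= 720 / (1 * 120)
= 6


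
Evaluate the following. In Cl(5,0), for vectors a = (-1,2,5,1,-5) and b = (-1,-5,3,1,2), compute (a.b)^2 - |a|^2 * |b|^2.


a . b = (-1)*(-1) + 2*(-5) + 5*3 + 1*1 + (-5)*2
= 1 + (-10) + 15 + 1 + (-10) = -3
|a|^2 = (-1)^2 + 2^2 + 5^2 + 1^2 + (-5)^2 = 56
|b|^2 = (-1)^2 + (-5)^2 + 3^2 + 1^2 + 2^2 = 40
(a.b)^2 = (-3)^2 = 9
|a|^2 * |b|^2 = 56 * 40 = 2240
Result = 9 - 2240 = -2231


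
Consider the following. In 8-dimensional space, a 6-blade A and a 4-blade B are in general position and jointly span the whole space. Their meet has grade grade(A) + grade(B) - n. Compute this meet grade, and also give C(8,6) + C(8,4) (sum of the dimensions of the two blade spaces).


Meet grade = grade(A) + grade(B) - n
= 6 + 4 - 8 = 2
C(8,6) = 28
C(8,4) = 70
dim_A + dim_B = 28 + 70 = 98


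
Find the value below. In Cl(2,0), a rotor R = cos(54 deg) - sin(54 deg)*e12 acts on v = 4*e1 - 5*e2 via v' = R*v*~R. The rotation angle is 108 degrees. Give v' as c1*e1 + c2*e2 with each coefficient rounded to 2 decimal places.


Rotor R = cos(54deg) - sin(54deg)*e12
Rotation angle theta = 2 * 54 = 108 degrees
v' = R*v*~R rotates v by theta.
cos(108deg) = -0.3090, sin(108deg) = 0.9511
v'_1 = 4*cos(108deg) - (-5)*sin(108deg)
= 4*(-0.3090) - (-5)*0.9511
= 3.52
v'_2 = 4*sin(108deg) + (-5)*cos(108deg)
= 4*0.9511 + (-5)*(-0.3090)
= 5.35
v' = 3.52*e1 + 5.35*e2


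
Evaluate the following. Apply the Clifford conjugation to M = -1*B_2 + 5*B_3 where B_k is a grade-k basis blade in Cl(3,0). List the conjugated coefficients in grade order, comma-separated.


Clifford conjugate sign for grade k: (-1)^(k(k+1)/2)
Grade 2: (-1)^(2*3/2) = (-1)^3 = -1, coeff -1 -> 1
Grade 3: (-1)^(3*4/2) = (-1)^6 = 1, coeff 5 -> 5
Conjugated coefficients: 1, 5


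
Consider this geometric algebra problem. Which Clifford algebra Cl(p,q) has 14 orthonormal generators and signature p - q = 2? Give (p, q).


We need p + q = 14 and p - q = 2.
Adding: 2p = 14 + 2 = 16, so p = 8.
Then q = 14 - 8 = 6.
(p, q) = (8, 6)


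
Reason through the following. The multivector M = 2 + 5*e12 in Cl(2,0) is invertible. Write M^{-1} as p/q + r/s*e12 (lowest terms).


M = 2 + 5*e12, where e12^2 = -1.
Since M commutes with its reverse ~M = a - b*e12, M * ~M = a^2 - b^2*e12^2 = a^2 + b^2.
So M^{-1} = ~M / (a^2 + b^2) = (a - b*e12)/(a^2 + b^2).
a^2 + b^2 = 4 + 25 = 29
Scalar part = 2/29 = 2/29
Bivector coeff = -5/29 = -5/29
M^{-1} = 2/29 - 5/29*e12


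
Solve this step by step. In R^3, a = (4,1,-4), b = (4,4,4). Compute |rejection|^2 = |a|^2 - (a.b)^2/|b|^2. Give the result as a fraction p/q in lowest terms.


|a|^2 = 4^2 + 1^2 + (-4)^2 = 33
|b|^2 = 4^2 + 4^2 + 4^2 = 48
a . b = 4*4 + 1*4 + (-4)*4 = 4
(a.b)^2 = 4^2 = 16
|rej|^2 = 33 - 16/48
= (1584 - 16)/48
= 1568/48
In lowest terms: 98/3


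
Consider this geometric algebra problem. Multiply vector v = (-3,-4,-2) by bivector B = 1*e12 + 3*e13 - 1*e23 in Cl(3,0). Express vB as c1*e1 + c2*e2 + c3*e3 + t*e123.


vB has grade-1 (vector) and grade-3 (trivector) parts: vB = (v _| B) + (v ^ B).
Vector part <vB>_1:
  e1: -v2*b12 - v3*b13 = -(-4)*(1) - (-2)*(3) = 10
  e2: v1*b12 - v3*b23 = (-3)*(1) - (-2)*(-1) = -5
  e3: v1*b13 + v2*b23 = (-3)*(3) + (-4)*(-1) = -5
Trivector part <vB>_3:
  e123: v1*b23 - v2*b13 + v3*b12 = (-3)*(-1) - (-4)*(3) + (-2)*(1) = 13
vB = 10*e1 - 5*e2 - 5*e3 + 13*e123


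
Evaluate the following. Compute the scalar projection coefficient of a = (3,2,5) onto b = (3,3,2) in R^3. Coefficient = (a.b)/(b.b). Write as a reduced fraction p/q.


Projection coefficient = (a . b) / (b . b)
a . b = 3*3 + 2*3 + 5*2
= 9 + 6 + 10 = 25
b . b = 3^2 + 3^2 + 2^2
= 9 + 9 + 4 = 22
Coefficient = 25/22
In lowest terms: 25/22


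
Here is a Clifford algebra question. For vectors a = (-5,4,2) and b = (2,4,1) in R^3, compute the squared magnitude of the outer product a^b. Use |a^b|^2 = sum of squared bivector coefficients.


a wedge b = (a1*b2 - a2*b1)*e12 + (a1*b3 - a3*b1)*e13 + (a2*b3 - a3*b2)*e23
e12 coeff: (-5)*4 - 4*2 = -20 - 8 = -28
e13 coeff: (-5)*1 - 2*2 = -5 - 4 = -9
e23 coeff: 4*1 - 2*4 = 4 - 8 = -4
|a wedge b|^2 = (-28)^2 + (-9)^2 + (-4)^2
= 784 + 81 + 16
= 881


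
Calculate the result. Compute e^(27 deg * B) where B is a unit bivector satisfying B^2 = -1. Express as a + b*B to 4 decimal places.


For a unit bivector B with B^2 = -1, the exponential series gives
e^(theta*B) = cos(theta) + sin(theta)*B (the GA analogue of Euler's formula).
theta = 27 degrees = 0.471239 rad
cos(27 deg) = 0.8910
sin(27 deg) = 0.4540
exp(theta*B) = 0.8910 + 0.4540*B


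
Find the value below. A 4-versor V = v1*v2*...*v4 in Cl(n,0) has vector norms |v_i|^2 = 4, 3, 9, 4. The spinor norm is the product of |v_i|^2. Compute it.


Spinor norm N(V) = |v1|^2 * |v2|^2 * ... * |v4|^2
= 4 * 3 * 9 * 4
Running product: 4, 12, 108, 432
N(V) = 432


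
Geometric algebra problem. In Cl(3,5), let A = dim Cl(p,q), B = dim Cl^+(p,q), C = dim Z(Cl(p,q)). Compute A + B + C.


n = 3 + 5 = 8
Total dim = 2^8 = 256
Even subalgebra dim = 2^7 = 128
n is even, so center dim = 1
Sum = 256 + 128 + 1 = 385


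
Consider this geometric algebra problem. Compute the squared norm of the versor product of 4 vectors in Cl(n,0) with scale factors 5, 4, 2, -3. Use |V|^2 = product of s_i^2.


Each vector v_i has |v_i|^2 = s_i^2
Squared scales: 5^2 = 25, 4^2 = 16, 2^2 = 4, (-3)^2 = 9
|V|^2 = 25 * 16 * 4 * 9
= 14400


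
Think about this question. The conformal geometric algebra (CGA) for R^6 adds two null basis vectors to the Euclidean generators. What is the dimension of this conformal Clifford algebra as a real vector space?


The conformal model of R^6 uses Cl(7,1): the 6 Euclidean generators plus two extra orthogonal generators e+ (e+^2 = +1) and e- (e-^2 = -1), from which the null vectors e0, einf are built.
Number of generators m = 6 + 2 = 8.
dim Cl(p,q) = 2^m = 2^8 = 256


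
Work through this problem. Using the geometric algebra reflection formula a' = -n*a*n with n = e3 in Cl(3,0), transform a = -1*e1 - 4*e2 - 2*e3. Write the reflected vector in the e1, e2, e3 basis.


Reflection formula: a' = -n*a*n, with n = e3 (unit vector, n^2 = 1).
For reflection through hyperplane perp to e3:
The component along e3 flips sign, others stay.
a = (-1, -4, -2)
a' = (-1, -4, 2)
a' = -1*e1 - 4*e2 + 2*e3


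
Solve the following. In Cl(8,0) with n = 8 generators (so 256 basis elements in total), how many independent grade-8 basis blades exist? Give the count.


Number of grade-k basis blades in Cl(p,q) with n = p + q is C(n, k).
n = 8 + 0 = 8
C(8, 8) = 8! / (8! * 0!)
= 40320 / (40320 * 1)
= 1


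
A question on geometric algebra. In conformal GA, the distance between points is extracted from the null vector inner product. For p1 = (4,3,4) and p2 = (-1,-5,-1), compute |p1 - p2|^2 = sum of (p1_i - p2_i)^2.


p1 - p2 = (5, 8, 5)
|p1 - p2|^2 = 5^2 + 8^2 + 5^2
= 25 + 64 + 25
= 114


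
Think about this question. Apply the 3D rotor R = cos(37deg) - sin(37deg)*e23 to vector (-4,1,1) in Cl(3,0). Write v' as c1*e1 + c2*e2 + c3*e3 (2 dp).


Rotor R = cos(37deg) - sin(37deg)*e23
Rotation angle theta = 2 * 37 = 74 degrees in the e23 plane (e2 -> e3).
The component perpendicular to the plane (e1) is invariant: v'_1 = v1 = -4.00
cos(74deg) = 0.2756, sin(74deg) = 0.9613
v'_2 = v2*cos(theta) - v3*sin(theta) = 1*0.2756 - 1*0.9613 = -0.69
v'_3 = v2*sin(theta) + v3*cos(theta) = 1*0.9613 + 1*0.2756 = 1.24
v' = -4.00*e1 - 0.69*e2 + 1.24*e3


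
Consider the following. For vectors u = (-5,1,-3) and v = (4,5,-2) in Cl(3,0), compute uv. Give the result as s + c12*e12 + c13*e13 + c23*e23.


In Cl(3,0): e_i^2 = 1, e_ie_j = -e_je_i for i != j.
Scalar part = u . v = (-5)*4 + 1*5 + (-3)*(-2)
= -20 + 5 + 6 = -9
e12 coeff = (-5)*5 - 1*4 = -25 - 4 = -29
e13 coeff = (-5)*(-2) - (-3)*4 = 10 - (-12) = 22
e23 coeff = 1*(-2) - (-3)*5 = -2 - (-15) = 13
uv = -9 - 29*e12 + 22*e13 + 13*e23


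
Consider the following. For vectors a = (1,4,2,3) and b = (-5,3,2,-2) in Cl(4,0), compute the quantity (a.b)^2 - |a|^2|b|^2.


a . b = 1*(-5) + 4*3 + 2*2 + 3*(-2)
= -5 + 12 + 4 + (-6) = 5
|a|^2 = 1^2 + 4^2 + 2^2 + 3^2 = 30
|b|^2 = (-5)^2 + 3^2 + 2^2 + (-2)^2 = 42
(a.b)^2 = 5^2 = 25
|a|^2 * |b|^2 = 30 * 42 = 1260
Result = 25 - 1260 = -1235


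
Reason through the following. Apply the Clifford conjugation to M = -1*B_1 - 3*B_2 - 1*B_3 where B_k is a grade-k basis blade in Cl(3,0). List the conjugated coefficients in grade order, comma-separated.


Clifford conjugate sign for grade k: (-1)^(k(k+1)/2)
Grade 1: (-1)^(1*2/2) = (-1)^1 = -1, coeff -1 -> 1
Grade 2: (-1)^(2*3/2) = (-1)^3 = -1, coeff -3 -> 3
Grade 3: (-1)^(3*4/2) = (-1)^6 = 1, coeff -1 -> -1
Conjugated coefficients: 1, 3, -1


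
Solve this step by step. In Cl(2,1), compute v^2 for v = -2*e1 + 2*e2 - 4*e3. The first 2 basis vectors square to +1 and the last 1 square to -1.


v^2 = sum of c_i^2 * e_i^2
Positive signature terms (e_i^2 = +1): (-2)^2 + 2^2 = 8
Negative signature terms (e_j^2 = -1): (-4)^2 = 16
v^2 = 8 - 16 = -8


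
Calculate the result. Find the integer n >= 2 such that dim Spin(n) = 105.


dim Spin(n) = dim so(n) = n(n-1)/2.
Solve n(n-1)/2 = 105, i.e. n^2 - n - 210 = 0.
Discriminant = 1 + 8*105 = 841
n = (1 + sqrt(841))/2 = (1 + 29)/2 = 15


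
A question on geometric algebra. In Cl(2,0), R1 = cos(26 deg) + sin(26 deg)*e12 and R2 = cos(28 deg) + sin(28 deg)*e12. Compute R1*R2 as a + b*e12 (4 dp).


Same-plane rotors commute and their half-angles add:
R1*R2 = cos(a1 + a2) + sin(a1 + a2)*e12.
a1 + a2 = 26 + 28 = 54 deg
cos(54 deg) = 0.5878
sin(54 deg) = 0.8090
R1*R2 = 0.5878 + 0.8090*e12


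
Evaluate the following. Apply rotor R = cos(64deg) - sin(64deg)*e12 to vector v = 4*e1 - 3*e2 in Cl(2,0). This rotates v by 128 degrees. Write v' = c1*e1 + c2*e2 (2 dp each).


Rotor R = cos(64deg) - sin(64deg)*e12
Rotation angle theta = 2 * 64 = 128 degrees
v' = R*v*~R rotates v by theta.
cos(128deg) = -0.6157, sin(128deg) = 0.7880
v'_1 = 4*cos(128deg) - (-3)*sin(128deg)
= 4*(-0.6157) - (-3)*0.7880
= -0.10
v'_2 = 4*sin(128deg) + (-3)*cos(128deg)
= 4*0.7880 + (-3)*(-0.6157)
= 5.00
v' = -0.10*e1 + 5.00*e2


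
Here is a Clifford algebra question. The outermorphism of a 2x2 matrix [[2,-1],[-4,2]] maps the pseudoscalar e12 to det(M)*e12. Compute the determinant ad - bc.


The outermorphism of a linear map f sends e1^e2 to f(e1)^f(e2).
f(e1) = 2*e1 - 4*e2
f(e2) = -1*e1 + 2*e2
f(e1) ^ f(e2) = (2*e1 - 4*e2) ^ (-1*e1 + 2*e2)
= 2*2*e12 + (-4)*(-1)*e21
= (4 - 4)*e12
= 0*e12
Coefficient = 0


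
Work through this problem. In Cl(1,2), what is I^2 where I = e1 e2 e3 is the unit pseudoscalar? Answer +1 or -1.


The pseudoscalar I = e1...e_n (product of all n generators) of Cl(p,q) satisfies I^2 = (-1)^(q + n(n-1)/2).
p = 1, q = 2, n = p + q = 3
n(n-1)/2 = 3 * 2 / 2 = 3
Exponent = q + n(n-1)/2 = 2 + 3 = 5
I^2 = (-1)^5 = -1


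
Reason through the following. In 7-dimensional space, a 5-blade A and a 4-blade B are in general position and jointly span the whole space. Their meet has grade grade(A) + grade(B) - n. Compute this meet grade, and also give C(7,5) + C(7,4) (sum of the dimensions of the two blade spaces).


Meet grade = grade(A) + grade(B) - n
= 5 + 4 - 7 = 2
C(7,5) = 21
C(7,4) = 35
dim_A + dim_B = 21 + 35 = 56


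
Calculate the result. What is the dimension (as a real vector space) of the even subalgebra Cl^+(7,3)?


Even subalgebra dimension = 2^(n-1)
n = 7 + 3 = 10
2^(10 - 1) = 2^9 = 512
Verification: sum of C(10,k) for even k = 1 + 45 + 210 + 210 + 45 + 1 = 512
Result = 512


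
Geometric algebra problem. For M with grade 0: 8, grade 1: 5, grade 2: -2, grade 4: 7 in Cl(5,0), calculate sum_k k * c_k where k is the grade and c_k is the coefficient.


Grade-weighted sum = sum of grade_k * coefficient_k
0*8 = 0
1*5 = 5
2*(-2) = -4
4*7 = 28
Total = 0 + 5 + (-4) + 28 = 29


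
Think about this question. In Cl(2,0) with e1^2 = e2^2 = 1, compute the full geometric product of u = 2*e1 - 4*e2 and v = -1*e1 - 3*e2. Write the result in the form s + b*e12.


Expand: (2*e1 - 4*e2)(-1*e1 - 3*e2)
= 2*(-1)*e1e1 + 2*(-3)*e1e2 + (-4)*(-1)*e2e1 + (-4)*(-3)*e2e2
Using e1^2 = e2^2 = 1, e2e1 = -e1e2:
Scalar part s = 2*(-1) + (-4)*(-3) = -2 + 12 = 10
Bivector part b = 2*(-3) - (-4)*(-1) = -6 - 4 = -10
uv = 10 - 10*e12


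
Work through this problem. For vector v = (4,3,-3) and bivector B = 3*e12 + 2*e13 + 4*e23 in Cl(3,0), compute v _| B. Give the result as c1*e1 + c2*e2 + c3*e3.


Left contraction v _| B = <vB>_1 (grade-1 part of the geometric product vB).
Using e1_|e12 = e2, e2_|e12 = -e1, e1_|e13 = e3, e3_|e13 = -e1, e2_|e23 = e3, e3_|e23 = -e2:
e1 coeff: -v2*b12 - v3*b13 = -(3)*(3) - (-3)*(2) = -3
e2 coeff: v1*b12 - v3*b23 = (4)*(3) - (-3)*(4) = 24
e3 coeff: v1*b13 + v2*b23 = (4)*(2) + (3)*(4) = 20
v _| B = -3*e1 + 24*e2 + 20*e3


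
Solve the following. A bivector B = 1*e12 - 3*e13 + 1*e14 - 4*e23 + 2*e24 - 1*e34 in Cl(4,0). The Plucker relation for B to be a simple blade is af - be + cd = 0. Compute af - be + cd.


Plucker relation: af - be + cd
a*f = 1*(-1) = -1
b*e = (-3)*2 = -6
c*d = 1*(-4) = -4
af - be + cd = -1 - (-6) + (-4)
= 1


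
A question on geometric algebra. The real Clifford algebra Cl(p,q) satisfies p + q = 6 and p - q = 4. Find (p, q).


We need p + q = 6 and p - q = 4.
Adding: 2p = 6 + 4 = 10, so p = 5.
Then q = 6 - 5 = 1.
(p, q) = (5, 1)


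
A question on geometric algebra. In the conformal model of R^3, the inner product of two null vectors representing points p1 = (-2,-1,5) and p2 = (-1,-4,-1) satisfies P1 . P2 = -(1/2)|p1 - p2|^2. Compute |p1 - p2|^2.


p1 - p2 = (-1, 3, 6)
|p1 - p2|^2 = (-1)^2 + 3^2 + 6^2
= 1 + 9 + 36
= 46


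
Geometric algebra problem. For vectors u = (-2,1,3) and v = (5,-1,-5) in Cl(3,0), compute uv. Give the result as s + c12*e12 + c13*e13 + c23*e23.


In Cl(3,0): e_i^2 = 1, e_ie_j = -e_je_i for i != j.
Scalar part = u . v = (-2)*5 + 1*(-1) + 3*(-5)
= -10 + (-1) + (-15) = -26
e12 coeff = (-2)*(-1) - 1*5 = 2 - 5 = -3
e13 coeff = (-2)*(-5) - 3*5 = 10 - 15 = -5
e23 coeff = 1*(-5) - 3*(-1) = -5 - (-3) = -2
uv = -26 - 3*e12 - 5*e13 - 2*e23


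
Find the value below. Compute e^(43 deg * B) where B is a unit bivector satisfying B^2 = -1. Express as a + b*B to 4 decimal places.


For a unit bivector B with B^2 = -1, the exponential series gives
e^(theta*B) = cos(theta) + sin(theta)*B (the GA analogue of Euler's formula).
theta = 43 degrees = 0.750492 rad
cos(43 deg) = 0.7314
sin(43 deg) = 0.6820
exp(theta*B) = 0.7314 + 0.6820*B


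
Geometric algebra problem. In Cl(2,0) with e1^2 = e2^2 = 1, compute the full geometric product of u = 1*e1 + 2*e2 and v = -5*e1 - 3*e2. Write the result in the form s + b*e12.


Expand: (1*e1 + 2*e2)(-5*e1 - 3*e2)
= 1*(-5)*e1e1 + 1*(-3)*e1e2 + 2*(-5)*e2e1 + 2*(-3)*e2e2
Using e1^2 = e2^2 = 1, e2e1 = -e1e2:
Scalar part s = 1*(-5) + 2*(-3) = -5 + (-6) = -11
Bivector part b = 1*(-3) - 2*(-5) = -3 - (-10) = 7
uv = -11 + 7*e12


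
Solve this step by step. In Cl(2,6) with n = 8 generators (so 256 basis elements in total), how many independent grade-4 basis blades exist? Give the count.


Number of grade-k basis blades in Cl(p,q) with n = p + q is C(n, k).
n = 2 + 6 = 8
C(8, 4) = 8! / (4! * 4!)
= 40320 / (24 * 24)
= 70


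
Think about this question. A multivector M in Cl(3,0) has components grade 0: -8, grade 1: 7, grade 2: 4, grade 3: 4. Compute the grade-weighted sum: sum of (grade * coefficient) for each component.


Grade-weighted sum = sum of grade_k * coefficient_k
0*(-8) = 0
1*7 = 7
2*4 = 8
3*4 = 12
Total = 0 + 7 + 8 + 12 = 27


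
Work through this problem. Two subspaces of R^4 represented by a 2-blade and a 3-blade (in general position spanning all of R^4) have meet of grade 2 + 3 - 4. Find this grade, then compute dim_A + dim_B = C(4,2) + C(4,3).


Meet grade = grade(A) + grade(B) - n
= 2 + 3 - 4 = 1
C(4,2) = 6
C(4,3) = 4
dim_A + dim_B = 6 + 4 = 10


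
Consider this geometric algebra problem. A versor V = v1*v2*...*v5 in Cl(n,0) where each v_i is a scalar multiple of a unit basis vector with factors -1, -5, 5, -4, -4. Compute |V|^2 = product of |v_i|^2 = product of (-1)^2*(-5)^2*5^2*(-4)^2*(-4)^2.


Each vector v_i has |v_i|^2 = s_i^2
Squared scales: (-1)^2 = 1, (-5)^2 = 25, 5^2 = 25, (-4)^2 = 16, (-4)^2 = 16
|V|^2 = 1 * 25 * 25 * 16 * 16
= 160000


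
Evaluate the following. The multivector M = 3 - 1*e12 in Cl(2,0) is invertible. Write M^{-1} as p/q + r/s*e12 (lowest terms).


M = 3 - 1*e12, where e12^2 = -1.
Since M commutes with its reverse ~M = a - b*e12, M * ~M = a^2 - b^2*e12^2 = a^2 + b^2.
So M^{-1} = ~M / (a^2 + b^2) = (a - b*e12)/(a^2 + b^2).
a^2 + b^2 = 9 + 1 = 10
Scalar part = 3/10 = 3/10
Bivector coeff = 1/10 = 1/10
M^{-1} = 3/10 + 1/10*e12


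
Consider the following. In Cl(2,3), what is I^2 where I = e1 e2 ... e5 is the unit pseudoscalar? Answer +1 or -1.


The pseudoscalar I = e1...e_n (product of all n generators) of Cl(p,q) satisfies I^2 = (-1)^(q + n(n-1)/2).
p = 2, q = 3, n = p + q = 5
n(n-1)/2 = 5 * 4 / 2 = 10
Exponent = q + n(n-1)/2 = 3 + 10 = 13
I^2 = (-1)^13 = -1


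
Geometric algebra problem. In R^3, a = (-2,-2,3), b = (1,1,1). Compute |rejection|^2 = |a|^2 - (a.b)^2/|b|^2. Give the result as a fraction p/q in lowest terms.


|a|^2 = (-2)^2 + (-2)^2 + 3^2 = 17
|b|^2 = 1^2 + 1^2 + 1^2 = 3
a . b = (-2)*1 + (-2)*1 + 3*1 = -1
(a.b)^2 = (-1)^2 = 1
|rej|^2 = 17 - 1/3
= (51 - 1)/3
= 50/3
In lowest terms: 50/3


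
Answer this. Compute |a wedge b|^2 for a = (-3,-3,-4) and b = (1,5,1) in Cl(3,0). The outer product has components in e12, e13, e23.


a wedge b = (a1*b2 - a2*b1)*e12 + (a1*b3 - a3*b1)*e13 + (a2*b3 - a3*b2)*e23
e12 coeff: (-3)*5 - (-3)*1 = -15 - (-3) = -12
e13 coeff: (-3)*1 - (-4)*1 = -3 - (-4) = 1
e23 coeff: (-3)*1 - (-4)*5 = -3 - (-20) = 17
|a wedge b|^2 = (-12)^2 + 1^2 + 17^2
= 144 + 1 + 289
= 434


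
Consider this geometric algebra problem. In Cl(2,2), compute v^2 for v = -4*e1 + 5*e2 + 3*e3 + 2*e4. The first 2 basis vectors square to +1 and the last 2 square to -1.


v^2 = sum of c_i^2 * e_i^2
Positive signature terms (e_i^2 = +1): (-4)^2 + 5^2 = 41
Negative signature terms (e_j^2 = -1): 3^2 + 2^2 = 13
v^2 = 41 - 13 = 28


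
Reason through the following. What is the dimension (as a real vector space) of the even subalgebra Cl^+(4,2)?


Even subalgebra dimension = 2^(n-1)
n = 4 + 2 = 6
2^(6 - 1) = 2^5 = 32
Verification: sum of C(6,k) for even k = 1 + 15 + 15 + 1 = 32
Result = 32


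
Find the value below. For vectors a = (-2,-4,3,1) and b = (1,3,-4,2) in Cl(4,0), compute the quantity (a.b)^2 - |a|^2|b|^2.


a . b = (-2)*1 + (-4)*3 + 3*(-4) + 1*2
= -2 + (-12) + (-12) + 2 = -24
|a|^2 = (-2)^2 + (-4)^2 + 3^2 + 1^2 = 30
|b|^2 = 1^2 + 3^2 + (-4)^2 + 2^2 = 30
(a.b)^2 = (-24)^2 = 576
|a|^2 * |b|^2 = 30 * 30 = 900
Result = 576 - 900 = -324


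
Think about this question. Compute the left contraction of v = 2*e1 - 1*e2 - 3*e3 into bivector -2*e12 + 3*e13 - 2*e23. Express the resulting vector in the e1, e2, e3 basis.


Left contraction v _| B = <vB>_1 (grade-1 part of the geometric product vB).
Using e1_|e12 = e2, e2_|e12 = -e1, e1_|e13 = e3, e3_|e13 = -e1, e2_|e23 = e3, e3_|e23 = -e2:
e1 coeff: -v2*b12 - v3*b13 = -(-1)*(-2) - (-3)*(3) = 7
e2 coeff: v1*b12 - v3*b23 = (2)*(-2) - (-3)*(-2) = -10
e3 coeff: v1*b13 + v2*b23 = (2)*(3) + (-1)*(-2) = 8
v _| B = 7*e1 - 10*e2 + 8*e3


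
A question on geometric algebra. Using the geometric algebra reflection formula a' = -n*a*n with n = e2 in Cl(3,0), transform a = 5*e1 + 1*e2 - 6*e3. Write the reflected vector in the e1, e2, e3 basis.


Reflection formula: a' = -n*a*n, with n = e2 (unit vector, n^2 = 1).
For reflection through hyperplane perp to e2:
The component along e2 flips sign, others stay.
a = (5, 1, -6)
a' = (5, -1, -6)
a' = 5*e1 - 1*e2 - 6*e3


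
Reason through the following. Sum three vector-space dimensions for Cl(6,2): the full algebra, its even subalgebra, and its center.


n = 6 + 2 = 8
Total dim = 2^8 = 256
Even subalgebra dim = 2^7 = 128
n is even, so center dim = 1
Sum = 256 + 128 + 1 = 385


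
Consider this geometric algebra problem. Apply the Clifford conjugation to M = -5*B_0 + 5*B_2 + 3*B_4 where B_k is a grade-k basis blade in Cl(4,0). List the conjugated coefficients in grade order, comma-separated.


Clifford conjugate sign for grade k: (-1)^(k(k+1)/2)
Grade 0: (-1)^(0*1/2) = (-1)^0 = 1, coeff -5 -> -5
Grade 2: (-1)^(2*3/2) = (-1)^3 = -1, coeff 5 -> -5
Grade 4: (-1)^(4*5/2) = (-1)^10 = 1, coeff 3 -> 3
Conjugated coefficients: -5, -5, 3


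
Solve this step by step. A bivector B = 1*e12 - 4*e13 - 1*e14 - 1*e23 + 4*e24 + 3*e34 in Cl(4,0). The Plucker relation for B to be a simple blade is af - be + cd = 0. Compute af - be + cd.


Plucker relation: af - be + cd
a*f = 1*3 = 3
b*e = (-4)*4 = -16
c*d = (-1)*(-1) = 1
af - be + cd = 3 - (-16) + 1
= 20


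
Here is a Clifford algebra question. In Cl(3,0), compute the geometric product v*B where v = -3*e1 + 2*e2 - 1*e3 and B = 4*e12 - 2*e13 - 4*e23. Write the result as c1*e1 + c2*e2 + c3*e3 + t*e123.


vB has grade-1 (vector) and grade-3 (trivector) parts: vB = (v _| B) + (v ^ B).
Vector part <vB>_1:
  e1: -v2*b12 - v3*b13 = -(2)*(4) - (-1)*(-2) = -10
  e2: v1*b12 - v3*b23 = (-3)*(4) - (-1)*(-4) = -16
  e3: v1*b13 + v2*b23 = (-3)*(-2) + (2)*(-4) = -2
Trivector part <vB>_3:
  e123: v1*b23 - v2*b13 + v3*b12 = (-3)*(-4) - (2)*(-2) + (-1)*(4) = 12
vB = -10*e1 - 16*e2 - 2*e3 + 12*e123


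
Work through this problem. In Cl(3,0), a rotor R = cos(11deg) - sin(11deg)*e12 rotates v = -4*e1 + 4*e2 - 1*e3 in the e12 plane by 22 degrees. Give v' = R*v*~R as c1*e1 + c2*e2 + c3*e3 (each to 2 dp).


Rotor R = cos(11deg) - sin(11deg)*e12
Rotation angle theta = 2 * 11 = 22 degrees in the e12 plane (e1 -> e2).
The component perpendicular to the plane (e3) is invariant: v'_3 = v3 = -1.00
cos(22deg) = 0.9272, sin(22deg) = 0.3746
v'_1 = v1*cos(theta) - v2*sin(theta) = -4*0.9272 - 4*0.3746 = -5.21
v'_2 = v1*sin(theta) + v2*cos(theta) = -4*0.3746 + 4*0.9272 = 2.21
v' = -5.21*e1 + 2.21*e2 - 1.00*e3


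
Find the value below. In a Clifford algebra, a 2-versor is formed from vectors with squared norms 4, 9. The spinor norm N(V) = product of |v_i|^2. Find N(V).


Spinor norm N(V) = |v1|^2 * |v2|^2 * ... * |v2|^2
= 4 * 9
Running product: 4, 36
N(V) = 36


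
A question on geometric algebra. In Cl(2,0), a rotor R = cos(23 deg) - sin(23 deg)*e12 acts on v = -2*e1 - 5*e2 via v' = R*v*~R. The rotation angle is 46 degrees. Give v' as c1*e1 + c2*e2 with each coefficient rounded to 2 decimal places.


Rotor R = cos(23deg) - sin(23deg)*e12
Rotation angle theta = 2 * 23 = 46 degrees
v' = R*v*~R rotates v by theta.
cos(46deg) = 0.6947, sin(46deg) = 0.7193
v'_1 = -2*cos(46deg) - (-5)*sin(46deg)
= -2*0.6947 - (-5)*0.7193
= 2.21
v'_2 = -2*sin(46deg) + (-5)*cos(46deg)
= -2*0.7193 + (-5)*0.6947
= -4.91
v' = 2.21*e1 - 4.91*e2


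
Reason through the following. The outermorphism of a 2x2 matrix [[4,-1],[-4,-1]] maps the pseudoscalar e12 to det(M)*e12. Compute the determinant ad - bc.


The outermorphism of a linear map f sends e1^e2 to f(e1)^f(e2).
f(e1) = 4*e1 - 4*e2
f(e2) = -1*e1 - 1*e2
f(e1) ^ f(e2) = (4*e1 - 4*e2) ^ (-1*e1 - 1*e2)
= 4*(-1)*e12 + (-4)*(-1)*e21
= (-4 - 4)*e12
= -8*e12
Coefficient = -8


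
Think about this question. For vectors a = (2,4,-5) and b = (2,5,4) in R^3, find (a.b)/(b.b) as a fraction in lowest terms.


Projection coefficient = (a . b) / (b . b)
a . b = 2*2 + 4*5 + (-5)*4
= 4 + 20 + (-20) = 4
b . b = 2^2 + 5^2 + 4^2
= 4 + 25 + 16 = 45
Coefficient = 4/45
In lowest terms: 4/45


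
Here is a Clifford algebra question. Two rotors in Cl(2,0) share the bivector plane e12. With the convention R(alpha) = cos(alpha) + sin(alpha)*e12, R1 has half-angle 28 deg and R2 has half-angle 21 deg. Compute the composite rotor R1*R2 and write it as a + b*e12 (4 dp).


Same-plane rotors commute and their half-angles add:
R1*R2 = cos(a1 + a2) + sin(a1 + a2)*e12.
a1 + a2 = 28 + 21 = 49 deg
cos(49 deg) = 0.6561
sin(49 deg) = 0.7547
R1*R2 = 0.6561 + 0.7547*e12


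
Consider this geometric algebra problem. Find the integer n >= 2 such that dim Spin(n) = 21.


dim Spin(n) = dim so(n) = n(n-1)/2.
Solve n(n-1)/2 = 21, i.e. n^2 - n - 42 = 0.
Discriminant = 1 + 8*21 = 169
n = (1 + sqrt(169))/2 = (1 + 13)/2 = 7


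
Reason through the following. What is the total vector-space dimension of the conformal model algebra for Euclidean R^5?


The conformal model of R^5 uses Cl(6,1): the 5 Euclidean generators plus two extra orthogonal generators e+ (e+^2 = +1) and e- (e-^2 = -1), from which the null vectors e0, einf are built.
Number of generators m = 5 + 2 = 7.
dim Cl(p,q) = 2^m = 2^7 = 128


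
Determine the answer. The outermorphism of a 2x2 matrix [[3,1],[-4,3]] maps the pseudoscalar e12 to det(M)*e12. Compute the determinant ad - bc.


The outermorphism of a linear map f sends e1^e2 to f(e1)^f(e2).
f(e1) = 3*e1 - 4*e2
f(e2) = 1*e1 + 3*e2
f(e1) ^ f(e2) = (3*e1 - 4*e2) ^ (1*e1 + 3*e2)
= 3*3*e12 + (-4)*1*e21
= (9 - (-4))*e12
= 13*e12
Coefficient = 13


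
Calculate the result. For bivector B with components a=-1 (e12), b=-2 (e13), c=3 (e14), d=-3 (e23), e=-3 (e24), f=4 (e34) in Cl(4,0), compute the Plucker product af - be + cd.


Plucker relation: af - be + cd
a*f = (-1)*4 = -4
b*e = (-2)*(-3) = 6
c*d = 3*(-3) = -9
af - be + cd = -4 - 6 + (-9)
= -19


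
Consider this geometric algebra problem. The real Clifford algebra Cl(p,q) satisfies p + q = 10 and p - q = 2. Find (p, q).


We need p + q = 10 and p - q = 2.
Adding: 2p = 10 + 2 = 12, so p = 6.
Then q = 10 - 6 = 4.
(p, q) = (6, 4)


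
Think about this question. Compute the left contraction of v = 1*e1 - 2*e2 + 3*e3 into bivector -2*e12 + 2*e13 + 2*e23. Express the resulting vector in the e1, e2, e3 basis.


Left contraction v _| B = <vB>_1 (grade-1 part of the geometric product vB).
Using e1_|e12 = e2, e2_|e12 = -e1, e1_|e13 = e3, e3_|e13 = -e1, e2_|e23 = e3, e3_|e23 = -e2:
e1 coeff: -v2*b12 - v3*b13 = -(-2)*(-2) - (3)*(2) = -10
e2 coeff: v1*b12 - v3*b23 = (1)*(-2) - (3)*(2) = -8
e3 coeff: v1*b13 + v2*b23 = (1)*(2) + (-2)*(2) = -2
v _| B = -10*e1 - 8*e2 - 2*e3


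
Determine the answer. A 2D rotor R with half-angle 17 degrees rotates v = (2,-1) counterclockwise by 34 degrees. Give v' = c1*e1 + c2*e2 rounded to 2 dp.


Rotor R = cos(17deg) - sin(17deg)*e12
Rotation angle theta = 2 * 17 = 34 degrees
v' = R*v*~R rotates v by theta.
cos(34deg) = 0.8290, sin(34deg) = 0.5592
v'_1 = 2*cos(34deg) - (-1)*sin(34deg)
= 2*0.8290 - (-1)*0.5592
= 2.22
v'_2 = 2*sin(34deg) + (-1)*cos(34deg)
= 2*0.5592 + (-1)*0.8290
= 0.29
v' = 2.22*e1 + 0.29*e2


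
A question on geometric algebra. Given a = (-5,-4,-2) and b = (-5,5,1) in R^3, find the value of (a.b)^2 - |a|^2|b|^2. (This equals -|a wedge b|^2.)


a . b = (-5)*(-5) + (-4)*5 + (-2)*1
= 25 + (-20) + (-2) = 3
|a|^2 = (-5)^2 + (-4)^2 + (-2)^2 = 45
|b|^2 = (-5)^2 + 5^2 + 1^2 = 51
(a.b)^2 = 3^2 = 9
|a|^2 * |b|^2 = 45 * 51 = 2295
Result = 9 - 2295 = -2286


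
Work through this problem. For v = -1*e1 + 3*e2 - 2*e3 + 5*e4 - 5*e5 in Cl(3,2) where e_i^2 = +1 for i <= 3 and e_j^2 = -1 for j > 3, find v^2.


v^2 = sum of c_i^2 * e_i^2
Positive signature terms (e_i^2 = +1): (-1)^2 + 3^2 + (-2)^2 = 14
Negative signature terms (e_j^2 = -1): 5^2 + (-5)^2 = 50
v^2 = 14 - 50 = -36


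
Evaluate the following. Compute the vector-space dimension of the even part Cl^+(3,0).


Even subalgebra dimension = 2^(n-1)
n = 3 + 0 = 3
2^(3 - 1) = 2^2 = 4
Verification: sum of C(3,k) for even k = 1 + 3 = 4
Result = 4


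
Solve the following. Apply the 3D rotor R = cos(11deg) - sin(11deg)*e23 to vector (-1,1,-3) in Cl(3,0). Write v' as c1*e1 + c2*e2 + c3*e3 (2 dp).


Rotor R = cos(11deg) - sin(11deg)*e23
Rotation angle theta = 2 * 11 = 22 degrees in the e23 plane (e2 -> e3).
The component perpendicular to the plane (e1) is invariant: v'_1 = v1 = -1.00
cos(22deg) = 0.9272, sin(22deg) = 0.3746
v'_2 = v2*cos(theta) - v3*sin(theta) = 1*0.9272 - (-3)*0.3746 = 2.05
v'_3 = v2*sin(theta) + v3*cos(theta) = 1*0.3746 + (-3)*0.9272 = -2.41
v' = -1.00*e1 + 2.05*e2 - 2.41*e3


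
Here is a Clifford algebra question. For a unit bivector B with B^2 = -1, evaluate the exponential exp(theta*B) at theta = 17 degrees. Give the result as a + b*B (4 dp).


For a unit bivector B with B^2 = -1, the exponential series gives
e^(theta*B) = cos(theta) + sin(theta)*B (the GA analogue of Euler's formula).
theta = 17 degrees = 0.296706 rad
cos(17 deg) = 0.9563
sin(17 deg) = 0.2924
exp(theta*B) = 0.9563 + 0.2924*B


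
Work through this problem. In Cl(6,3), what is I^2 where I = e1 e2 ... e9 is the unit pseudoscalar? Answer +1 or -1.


The pseudoscalar I = e1...e_n (product of all n generators) of Cl(p,q) satisfies I^2 = (-1)^(q + n(n-1)/2).
p = 6, q = 3, n = p + q = 9
n(n-1)/2 = 9 * 8 / 2 = 36
Exponent = q + n(n-1)/2 = 3 + 36 = 39
I^2 = (-1)^39 = -1


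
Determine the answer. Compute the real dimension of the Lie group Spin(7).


Spin(n) double-covers SO(n); both have Lie algebra so(n) of dimension n(n-1)/2.
n = 7
n(n-1) = 7 * 6 = 42
dim Spin(7) = 42/2 = 21


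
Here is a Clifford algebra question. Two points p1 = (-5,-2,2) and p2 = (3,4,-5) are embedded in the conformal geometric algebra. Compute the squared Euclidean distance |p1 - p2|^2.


p1 - p2 = (-8, -6, 7)
|p1 - p2|^2 = (-8)^2 + (-6)^2 + 7^2
= 64 + 36 + 49
= 149


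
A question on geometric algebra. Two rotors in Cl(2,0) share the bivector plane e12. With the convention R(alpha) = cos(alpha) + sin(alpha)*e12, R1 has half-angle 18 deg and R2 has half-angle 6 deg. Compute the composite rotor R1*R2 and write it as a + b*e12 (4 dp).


Same-plane rotors commute and their half-angles add:
R1*R2 = cos(a1 + a2) + sin(a1 + a2)*e12.
a1 + a2 = 18 + 6 = 24 deg
cos(24 deg) = 0.9135
sin(24 deg) = 0.4067
R1*R2 = 0.9135 + 0.4067*e12


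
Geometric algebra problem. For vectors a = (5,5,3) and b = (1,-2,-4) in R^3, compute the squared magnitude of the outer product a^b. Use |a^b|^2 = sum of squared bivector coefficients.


a wedge b = (a1*b2 - a2*b1)*e12 + (a1*b3 - a3*b1)*e13 + (a2*b3 - a3*b2)*e23
e12 coeff: 5*(-2) - 5*1 = -10 - 5 = -15
e13 coeff: 5*(-4) - 3*1 = -20 - 3 = -23
e23 coeff: 5*(-4) - 3*(-2) = -20 - (-6) = -14
|a wedge b|^2 = (-15)^2 + (-23)^2 + (-14)^2
= 225 + 529 + 196
= 950


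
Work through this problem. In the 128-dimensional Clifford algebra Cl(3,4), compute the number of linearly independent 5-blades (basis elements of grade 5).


Number of grade-k basis blades in Cl(p,q) with n = p + q is C(n, k).
n = 3 + 4 = 7
C(7, 5) = 7! / (5! * 2!)
= 5040 / (120 * 2)
= 21


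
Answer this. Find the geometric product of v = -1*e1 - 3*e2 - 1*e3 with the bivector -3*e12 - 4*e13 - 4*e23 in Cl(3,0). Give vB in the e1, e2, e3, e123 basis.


vB has grade-1 (vector) and grade-3 (trivector) parts: vB = (v _| B) + (v ^ B).
Vector part <vB>_1:
  e1: -v2*b12 - v3*b13 = -(-3)*(-3) - (-1)*(-4) = -13
  e2: v1*b12 - v3*b23 = (-1)*(-3) - (-1)*(-4) = -1
  e3: v1*b13 + v2*b23 = (-1)*(-4) + (-3)*(-4) = 16
Trivector part <vB>_3:
  e123: v1*b23 - v2*b13 + v3*b12 = (-1)*(-4) - (-3)*(-4) + (-1)*(-3) = -5
vB = -13*e1 - 1*e2 + 16*e3 - 5*e123


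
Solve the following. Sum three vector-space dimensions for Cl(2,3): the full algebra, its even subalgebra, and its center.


n = 2 + 3 = 5
Total dim = 2^5 = 32
Even subalgebra dim = 2^4 = 16
n is odd, so center dim = 2
Sum = 32 + 16 + 2 = 50


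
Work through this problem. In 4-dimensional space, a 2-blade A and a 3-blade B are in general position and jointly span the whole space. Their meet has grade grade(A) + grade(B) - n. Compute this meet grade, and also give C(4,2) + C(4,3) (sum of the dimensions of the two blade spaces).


Meet grade = grade(A) + grade(B) - n
= 2 + 3 - 4 = 1
C(4,2) = 6
C(4,3) = 4
dim_A + dim_B = 6 + 4 = 10


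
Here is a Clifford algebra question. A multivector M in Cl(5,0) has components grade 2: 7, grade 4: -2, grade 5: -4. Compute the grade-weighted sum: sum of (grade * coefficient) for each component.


Grade-weighted sum = sum of grade_k * coefficient_k
2*7 = 14
4*(-2) = -8
5*(-4) = -20
Total = 14 + (-8) + (-20) = -14


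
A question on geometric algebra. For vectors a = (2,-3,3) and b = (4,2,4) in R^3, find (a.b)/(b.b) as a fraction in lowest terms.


Projection coefficient = (a . b) / (b . b)
a . b = 2*4 + (-3)*2 + 3*4
= 8 + (-6) + 12 = 14
b . b = 4^2 + 2^2 + 4^2
= 16 + 4 + 16 = 36
Coefficient = 14/36
In lowest terms: 7/18


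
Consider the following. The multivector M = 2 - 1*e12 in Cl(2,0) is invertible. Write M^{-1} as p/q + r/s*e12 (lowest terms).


M = 2 - 1*e12, where e12^2 = -1.
Since M commutes with its reverse ~M = a - b*e12, M * ~M = a^2 - b^2*e12^2 = a^2 + b^2.
So M^{-1} = ~M / (a^2 + b^2) = (a - b*e12)/(a^2 + b^2).
a^2 + b^2 = 4 + 1 = 5
Scalar part = 2/5 = 2/5
Bivector coeff = 1/5 = 1/5
M^{-1} = 2/5 + 1/5*e12


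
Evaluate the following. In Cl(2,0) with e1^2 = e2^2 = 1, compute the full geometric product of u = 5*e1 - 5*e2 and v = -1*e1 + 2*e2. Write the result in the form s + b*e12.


Expand: (5*e1 - 5*e2)(-1*e1 + 2*e2)
= 5*(-1)*e1e1 + 5*2*e1e2 + (-5)*(-1)*e2e1 + (-5)*2*e2e2
Using e1^2 = e2^2 = 1, e2e1 = -e1e2:
Scalar part s = 5*(-1) + (-5)*2 = -5 + (-10) = -15
Bivector part b = 5*2 - (-5)*(-1) = 10 - 5 = 5
uv = -15 + 5*e12


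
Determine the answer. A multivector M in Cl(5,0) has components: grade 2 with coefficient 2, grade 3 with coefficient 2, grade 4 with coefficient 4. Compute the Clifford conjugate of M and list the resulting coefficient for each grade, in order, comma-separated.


Clifford conjugate sign for grade k: (-1)^(k(k+1)/2)
Grade 2: (-1)^(2*3/2) = (-1)^3 = -1, coeff 2 -> -2
Grade 3: (-1)^(3*4/2) = (-1)^6 = 1, coeff 2 -> 2
Grade 4: (-1)^(4*5/2) = (-1)^10 = 1, coeff 4 -> 4
Conjugated coefficients: -2, 2, 4


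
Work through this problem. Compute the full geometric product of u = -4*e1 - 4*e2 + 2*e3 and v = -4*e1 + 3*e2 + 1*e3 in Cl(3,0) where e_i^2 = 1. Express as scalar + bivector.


In Cl(3,0): e_i^2 = 1, e_ie_j = -e_je_i for i != j.
Scalar part = u . v = (-4)*(-4) + (-4)*3 + 2*1
= 16 + (-12) + 2 = 6
e12 coeff = (-4)*3 - (-4)*(-4) = -12 - 16 = -28
e13 coeff = (-4)*1 - 2*(-4) = -4 - (-8) = 4
e23 coeff = (-4)*1 - 2*3 = -4 - 6 = -10
uv = 6 - 28*e12 + 4*e13 - 10*e23


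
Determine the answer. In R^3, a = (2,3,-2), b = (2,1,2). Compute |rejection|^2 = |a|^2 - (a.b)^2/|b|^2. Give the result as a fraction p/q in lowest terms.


|a|^2 = 2^2 + 3^2 + (-2)^2 = 17
|b|^2 = 2^2 + 1^2 + 2^2 = 9
a . b = 2*2 + 3*1 + (-2)*2 = 3
(a.b)^2 = 3^2 = 9
|rej|^2 = 17 - 9/9
= (153 - 9)/9
= 144/9
In lowest terms: 16/1


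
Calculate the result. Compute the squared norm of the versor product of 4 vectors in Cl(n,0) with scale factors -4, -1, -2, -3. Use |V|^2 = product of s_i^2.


Each vector v_i has |v_i|^2 = s_i^2
Squared scales: (-4)^2 = 16, (-1)^2 = 1, (-2)^2 = 4, (-3)^2 = 9
|V|^2 = 16 * 1 * 4 * 9
= 576


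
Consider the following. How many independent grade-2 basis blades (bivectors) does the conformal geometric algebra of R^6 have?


The conformal model of R^6 uses Cl(7,1) with m = 6 + 2 = 8 generators.
Number of grade-2 blades = C(m, 2) = C(8, 2)
= 8*7/2 = 28


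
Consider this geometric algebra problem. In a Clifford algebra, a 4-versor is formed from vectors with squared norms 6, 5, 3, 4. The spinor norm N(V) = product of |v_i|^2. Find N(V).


Spinor norm N(V) = |v1|^2 * |v2|^2 * ... * |v4|^2
= 6 * 5 * 3 * 4
Running product: 6, 30, 90, 360
N(V) = 360


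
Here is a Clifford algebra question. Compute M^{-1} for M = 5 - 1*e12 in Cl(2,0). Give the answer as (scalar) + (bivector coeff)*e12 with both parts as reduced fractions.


M = 5 - 1*e12, where e12^2 = -1.
Since M commutes with its reverse ~M = a - b*e12, M * ~M = a^2 - b^2*e12^2 = a^2 + b^2.
So M^{-1} = ~M / (a^2 + b^2) = (a - b*e12)/(a^2 + b^2).
a^2 + b^2 = 25 + 1 = 26
Scalar part = 5/26 = 5/26
Bivector coeff = 1/26 = 1/26
M^{-1} = 5/26 + 1/26*e12


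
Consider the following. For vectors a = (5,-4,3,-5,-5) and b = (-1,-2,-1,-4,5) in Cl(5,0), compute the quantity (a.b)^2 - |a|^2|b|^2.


a . b = 5*(-1) + (-4)*(-2) + 3*(-1) + (-5)*(-4) + (-5)*5
= -5 + 8 + (-3) + 20 + (-25) = -5
|a|^2 = 5^2 + (-4)^2 + 3^2 + (-5)^2 + (-5)^2 = 100
|b|^2 = (-1)^2 + (-2)^2 + (-1)^2 + (-4)^2 + 5^2 = 47
(a.b)^2 = (-5)^2 = 25
|a|^2 * |b|^2 = 100 * 47 = 4700
Result = 25 - 4700 = -4675


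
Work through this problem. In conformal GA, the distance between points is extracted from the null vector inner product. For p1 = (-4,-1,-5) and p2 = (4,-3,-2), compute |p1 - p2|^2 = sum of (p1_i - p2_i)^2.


p1 - p2 = (-8, 2, -3)
|p1 - p2|^2 = (-8)^2 + 2^2 + (-3)^2
= 64 + 4 + 9
= 77


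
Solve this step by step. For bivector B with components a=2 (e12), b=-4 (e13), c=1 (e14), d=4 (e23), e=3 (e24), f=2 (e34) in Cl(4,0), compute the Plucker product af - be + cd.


Plucker relation: af - be + cd
a*f = 2*2 = 4
b*e = (-4)*3 = -12
c*d = 1*4 = 4
af - be + cd = 4 - (-12) + 4
= 20


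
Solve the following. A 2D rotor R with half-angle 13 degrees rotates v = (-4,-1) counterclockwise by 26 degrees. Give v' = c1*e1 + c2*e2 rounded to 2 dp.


Rotor R = cos(13deg) - sin(13deg)*e12
Rotation angle theta = 2 * 13 = 26 degrees
v' = R*v*~R rotates v by theta.
cos(26deg) = 0.8988, sin(26deg) = 0.4384
v'_1 = -4*cos(26deg) - (-1)*sin(26deg)
= -4*0.8988 - (-1)*0.4384
= -3.16
v'_2 = -4*sin(26deg) + (-1)*cos(26deg)
= -4*0.4384 + (-1)*0.8988
= -2.65
v' = -3.16*e1 - 2.65*e2


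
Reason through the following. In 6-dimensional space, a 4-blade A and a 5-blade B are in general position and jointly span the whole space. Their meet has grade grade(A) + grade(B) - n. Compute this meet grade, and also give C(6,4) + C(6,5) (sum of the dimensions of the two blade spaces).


Meet grade = grade(A) + grade(B) - n
= 4 + 5 - 6 = 3
C(6,4) = 15
C(6,5) = 6
dim_A + dim_B = 15 + 6 = 21


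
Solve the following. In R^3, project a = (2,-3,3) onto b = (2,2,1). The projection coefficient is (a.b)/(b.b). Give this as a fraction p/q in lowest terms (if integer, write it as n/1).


Projection coefficient = (a . b) / (b . b)
a . b = 2*2 + (-3)*2 + 3*1
= 4 + (-6) + 3 = 1
b . b = 2^2 + 2^2 + 1^2
= 4 + 4 + 1 = 9
Coefficient = 1/9
In lowest terms: 1/9


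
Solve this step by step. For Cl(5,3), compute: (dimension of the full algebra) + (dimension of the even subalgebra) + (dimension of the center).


n = 5 + 3 = 8
Total dim = 2^8 = 256
Even subalgebra dim = 2^7 = 128
n is even, so center dim = 1
Sum = 256 + 128 + 1 = 385


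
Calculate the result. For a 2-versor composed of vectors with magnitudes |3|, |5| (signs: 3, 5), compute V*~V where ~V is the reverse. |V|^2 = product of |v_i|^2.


Each vector v_i has |v_i|^2 = s_i^2
Squared scales: 3^2 = 9, 5^2 = 25
|V|^2 = 9 * 25
= 225


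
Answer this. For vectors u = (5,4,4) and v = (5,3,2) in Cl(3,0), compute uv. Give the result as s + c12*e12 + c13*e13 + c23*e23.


In Cl(3,0): e_i^2 = 1, e_ie_j = -e_je_i for i != j.
Scalar part = u . v = 5*5 + 4*3 + 4*2
= 25 + 12 + 8 = 45
e12 coeff = 5*3 - 4*5 = 15 - 20 = -5
e13 coeff = 5*2 - 4*5 = 10 - 20 = -10
e23 coeff = 4*2 - 4*3 = 8 - 12 = -4
uv = 45 - 5*e12 - 10*e13 - 4*e23


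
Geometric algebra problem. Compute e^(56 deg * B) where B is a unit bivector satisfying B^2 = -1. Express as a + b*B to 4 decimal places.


For a unit bivector B with B^2 = -1, the exponential series gives
e^(theta*B) = cos(theta) + sin(theta)*B (the GA analogue of Euler's formula).
theta = 56 degrees = 0.977384 rad
cos(56 deg) = 0.5592
sin(56 deg) = 0.8290
exp(theta*B) = 0.5592 + 0.8290*B
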